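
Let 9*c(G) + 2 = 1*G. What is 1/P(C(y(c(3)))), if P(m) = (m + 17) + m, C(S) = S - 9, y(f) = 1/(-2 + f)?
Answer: -17/35 ≈ -0.48571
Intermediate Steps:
c(G) = -2/9 + G/9 (c(G) = -2/9 + (1*G)/9 = -2/9 + G/9)
C(S) = -9 + S
P(m) = 17 + 2*m (P(m) = (17 + m) + m = 17 + 2*m)
1/P(C(y(c(3)))) = 1/(17 + 2*(-9 + 1/(-2 + (-2/9 + (⅑)*3)))) = 1/(17 + 2*(-9 + 1/(-2 + (-2/9 + ⅓)))) = 1/(17 + 2*(-9 + 1/(-2 + ⅑))) = 1/(17 + 2*(-9 + 1/(-17/9))) = 1/(17 + 2*(-9 - 9/17)) = 1/(17 + 2*(-162/17)) = 1/(17 - 324/17) = 1/(-35/17) = -17/35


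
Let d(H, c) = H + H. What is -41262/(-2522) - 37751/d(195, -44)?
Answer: -3042917/37830 ≈ -80.437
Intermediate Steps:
d(H, c) = 2*H
-41262/(-2522) - 37751/d(195, -44) = -41262/(-2522) - 37751/(2*195) = -41262*(-1/2522) - 37751/390 = 1587/97 - 37751*1/390 = 1587/97 - 37751/390 = -3042917/37830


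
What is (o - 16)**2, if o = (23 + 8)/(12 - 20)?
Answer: 25281/64 ≈ 395.02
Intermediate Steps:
o = -31/8 (o = 31/(-8) = 31*(-1/8) = -31/8 ≈ -3.8750)
(o - 16)**2 = (-31/8 - 16)**2 = (-159/8)**2 = 25281/64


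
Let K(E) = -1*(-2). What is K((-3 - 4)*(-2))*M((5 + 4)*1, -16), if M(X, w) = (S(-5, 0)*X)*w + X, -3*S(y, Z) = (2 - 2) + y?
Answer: -462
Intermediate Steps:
S(y, Z) = -y/3 (S(y, Z) = -((2 - 2) + y)/3 = -(0 + y)/3 = -y/3)
M(X, w) = X + 5*X*w/3 (M(X, w) = ((-1/3*(-5))*X)*w + X = (5*X/3)*w + X = 5*X*w/3 + X = X + 5*X*w/3)
K(E) = 2
K((-3 - 4)*(-2))*M((5 + 4)*1, -16) = 2*(((5 + 4)*1)*(3 + 5*(-16))/3) = 2*((9*1)*(3 - 80)/3) = 2*((1/3)*9*(-77)) = 2*(-231) = -462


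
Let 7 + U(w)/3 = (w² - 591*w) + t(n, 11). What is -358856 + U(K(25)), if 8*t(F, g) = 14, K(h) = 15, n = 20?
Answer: -1539167/4 ≈ -3.8479e+5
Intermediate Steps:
t(F, g) = 7/4 (t(F, g) = (⅛)*14 = 7/4)
U(w) = -63/4 - 1773*w + 3*w² (U(w) = -21 + 3*((w² - 591*w) + 7/4) = -21 + 3*(7/4 + w² - 591*w) = -21 + (21/4 - 1773*w + 3*w²) = -63/4 - 1773*w + 3*w²)
-358856 + U(K(25)) = -358856 + (-63/4 - 1773*15 + 3*15²) = -358856 + (-63/4 - 26595 + 3*225) = -358856 + (-63/4 - 26595 + 675) = -358856 - 103743/4 = -1539167/4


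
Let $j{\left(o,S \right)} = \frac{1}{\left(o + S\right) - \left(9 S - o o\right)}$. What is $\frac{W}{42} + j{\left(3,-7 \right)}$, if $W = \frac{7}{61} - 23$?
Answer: $- \frac{46183}{87108} \approx -0.53018$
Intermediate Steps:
$j{\left(o,S \right)} = \frac{1}{o + o^{2} - 8 S}$ ($j{\left(o,S \right)} = \frac{1}{\left(S + o\right) - \left(- o^{2} + 9 S\right)} = \frac{1}{o + o^{2} - 8 S}$)
$W = - \frac{1396}{61}$ ($W = 7 \cdot \frac{1}{61} - 23 = \frac{7}{61} - 23 = - \frac{1396}{61} \approx -22.885$)
$\frac{W}{42} + j{\left(3,-7 \right)} = \frac{1}{42} \left(- \frac{1396}{61}\right) + \frac{1}{3 + 3^{2} - -56} = \frac{1}{42} \left(- \frac{1396}{61}\right) + \frac{1}{3 + 9 + 56} = - \frac{698}{1281} + \frac{1}{68} = - \frac{46183}{87108}$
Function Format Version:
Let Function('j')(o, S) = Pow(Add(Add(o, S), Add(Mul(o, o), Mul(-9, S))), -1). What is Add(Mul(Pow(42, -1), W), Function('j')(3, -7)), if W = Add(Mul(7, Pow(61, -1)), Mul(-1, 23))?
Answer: Rational(-46183, 87108) ≈ -0.53018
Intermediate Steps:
Function('j')(o, S) = Pow(Add(o, Pow(o, 2), Mul(-8, S)), -1) (Function('j')(o, S) = Pow(Add(Add(S, o), Add(Pow(o, 2), Mul(-9, S))), -1) = Pow(Add(o, Pow(o, 2), Mul(-8, S)), -1))
W = Rational(-1396, 61) (W = Add(Mul(7, Rational(1, 61)), -23) = Add(Rational(7, 61), -23) = Rational(-1396, 61) ≈ -22.885)
Add(Mul(Pow(42, -1), W), Function('j')(3, -7)) = Add(Mul(Pow(42, -1), Rational(-1396, 61)), Pow(Add(3, Pow(3, 2), Mul(-8, -7)), -1)) = Add(Mul(Rational(1, 42), Rational(-1396, 61)), Pow(Add(3, 9, 56), -1)) = Add(Rational(-698, 1281), Pow(68, -1)) = Add(Rational(-698, 1281), Rational(1, 68)) = Rational(-46183, 87108)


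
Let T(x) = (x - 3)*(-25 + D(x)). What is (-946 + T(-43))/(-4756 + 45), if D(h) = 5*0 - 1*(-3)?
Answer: -66/4711 ≈ -0.014010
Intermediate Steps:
D(h) = 3 (D(h) = 0 + 3 = 3)
T(x) = 66 - 22*x (T(x) = (x - 3)*(-25 + 3) = (-3 + x)*(-22) = 66 - 22*x)
(-946 + T(-43))/(-4756 + 45) = (-946 + (66 - 22*(-43)))/(-4756 + 45) = (-946 + (66 + 946))/(-4711) = (-946 + 1012)*(-1/4711) = 66*(-1/4711) = -66/4711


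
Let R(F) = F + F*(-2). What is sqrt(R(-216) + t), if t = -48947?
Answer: I*sqrt(48731) ≈ 220.75*I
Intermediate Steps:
R(F) = -F (R(F) = F - 2*F = -F)
sqrt(R(-216) + t) = sqrt(-1*(-216) - 48947) = sqrt(216 - 48947) = sqrt(-48731) = I*sqrt(48731)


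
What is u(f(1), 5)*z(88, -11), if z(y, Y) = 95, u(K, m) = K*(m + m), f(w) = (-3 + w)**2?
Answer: 3800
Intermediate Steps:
u(K, m) = 2*K*m (u(K, m) = K*(2*m) = 2*K*m)
u(f(1), 5)*z(88, -11) = (2*(-3 + 1)**2*5)*95 = (2*(-2)**2*5)*95 = (2*4*5)*95 = 40*95 = 3800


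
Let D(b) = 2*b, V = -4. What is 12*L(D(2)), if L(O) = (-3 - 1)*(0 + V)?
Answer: 192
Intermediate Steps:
L(O) = 16 (L(O) = (-3 - 1)*(0 - 4) = -4*(-4) = 16)
12*L(D(2)) = 12*16 = 192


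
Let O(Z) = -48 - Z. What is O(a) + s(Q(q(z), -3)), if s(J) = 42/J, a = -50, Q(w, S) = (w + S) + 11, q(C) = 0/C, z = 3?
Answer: 29/4 ≈ 7.2500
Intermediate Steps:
q(C) = 0
Q(w, S) = 11 + S + w (Q(w, S) = (S + w) + 11 = 11 + S + w)
O(a) + s(Q(q(z), -3)) = (-48 - 1*(-50)) + 42/(11 - 3 + 0) = (-48 + 50) + 42/8 = 2 + 42*(1/8) = 2 + 21/4 = 29/4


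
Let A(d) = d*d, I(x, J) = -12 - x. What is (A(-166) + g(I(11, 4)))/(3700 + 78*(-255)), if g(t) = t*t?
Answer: -5617/3238 ≈ -1.7347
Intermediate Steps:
A(d) = d²
g(t) = t²
(A(-166) + g(I(11, 4)))/(3700 + 78*(-255)) = ((-166)² + (-12 - 1*11)²)/(3700 + 78*(-255)) = (27556 + (-12 - 11)²)/(3700 - 19890) = (27556 + (-23)²)/(-16190) = (27556 + 529)*(-1/16190) = 28085*(-1/16190) = -5617/3238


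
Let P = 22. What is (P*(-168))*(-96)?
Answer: 354816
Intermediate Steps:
(P*(-168))*(-96) = (22*(-168))*(-96) = -3696*(-96) = 354816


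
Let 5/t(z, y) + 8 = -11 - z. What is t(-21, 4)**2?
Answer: 25/4 ≈ 6.2500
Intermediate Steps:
t(z, y) = 5/(-19 - z) (t(z, y) = 5/(-8 + (-11 - z)) = 5/(-19 - z))
t(-21, 4)**2 = (-5/(19 - 21))**2 = (-5/(-2))**2 = (-5*(-1/2))**2 = (5/2)**2 = 25/4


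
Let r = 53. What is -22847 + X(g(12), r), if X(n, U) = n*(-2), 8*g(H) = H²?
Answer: -22883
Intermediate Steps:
g(H) = H²/8
X(n, U) = -2*n
-22847 + X(g(12), r) = -22847 - 12²/4 = -22847 - 144/4 = -22847 - 2*18 = -22847 - 36 = -22883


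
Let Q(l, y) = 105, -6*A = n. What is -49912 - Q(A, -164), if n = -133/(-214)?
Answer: -50017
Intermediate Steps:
n = 133/214 (n = -133*(-1/214) = 133/214 ≈ 0.62150)
A = -133/1284 (A = -⅙*133/214 = -133/1284 ≈ -0.10358)
-49912 - Q(A, -164) = -49912 - 1*105 = -49912 - 105 = -50017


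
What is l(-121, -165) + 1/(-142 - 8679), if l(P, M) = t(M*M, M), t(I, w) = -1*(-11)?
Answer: 97030/8821 ≈ 11.000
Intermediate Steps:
t(I, w) = 11
l(P, M) = 11
l(-121, -165) + 1/(-142 - 8679) = 11 + 1/(-142 - 8679) = 11 + 1/(-8821) = 11 - 1/8821 = 97030/8821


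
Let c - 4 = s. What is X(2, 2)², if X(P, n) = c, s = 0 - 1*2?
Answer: 4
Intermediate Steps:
s = -2 (s = 0 - 2 = -2)
c = 2 (c = 4 - 2 = 2)
X(P, n) = 2
X(2, 2)² = 2² = 4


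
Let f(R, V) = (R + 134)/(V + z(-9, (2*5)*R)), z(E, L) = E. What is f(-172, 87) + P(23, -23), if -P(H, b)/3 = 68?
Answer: -7975/39 ≈ -204.49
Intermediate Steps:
P(H, b) = -204 (P(H, b) = -3*68 = -204)
f(R, V) = (134 + R)/(-9 + V) (f(R, V) = (R + 134)/(V - 9) = (134 + R)/(-9 + V))
f(-172, 87) + P(23, -23) = (134 - 172)/(-9 + 87) - 204 = -38/78 - 204 = (1/78)*(-38) - 204 = -19/39 - 204 = -7975/39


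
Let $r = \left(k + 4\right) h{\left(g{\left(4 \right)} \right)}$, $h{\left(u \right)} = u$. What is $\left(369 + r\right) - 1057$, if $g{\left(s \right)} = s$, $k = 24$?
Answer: $-576$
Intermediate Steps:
$r = 112$ ($r = \left(24 + 4\right) 4 = 28 \cdot 4 = 112$)
$\left(369 + r\right) - 1057 = \left(369 + 112\right) - 1057 = 481 - 1057 = -576$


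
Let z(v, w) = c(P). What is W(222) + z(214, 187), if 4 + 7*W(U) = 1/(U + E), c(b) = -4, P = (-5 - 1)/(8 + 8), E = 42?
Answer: -8447/1848 ≈ -4.5709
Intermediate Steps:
P = -3/8 (P = -6/16 = -6*1/16 = -3/8 ≈ -0.37500)
W(U) = -4/7 + 1/(7*(42 + U)) (W(U) = -4/7 + 1/(7*(U + 42)) = -4/7 + 1/(7*(42 + U)))
z(v, w) = -4
W(222) + z(214, 187) = (-167 - 4*222)/(7*(42 + 222)) - 4 = (⅐)*(-167 - 888)/264 - 4 = (⅐)*(1/264)*(-1055) - 4 = -1055/1848 - 4 = -8447/1848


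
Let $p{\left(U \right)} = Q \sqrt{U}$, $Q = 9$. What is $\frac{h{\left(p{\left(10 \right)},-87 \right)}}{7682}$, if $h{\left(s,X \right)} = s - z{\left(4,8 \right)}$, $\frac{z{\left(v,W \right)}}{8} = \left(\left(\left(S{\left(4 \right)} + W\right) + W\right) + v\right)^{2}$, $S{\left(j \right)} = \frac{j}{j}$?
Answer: $- \frac{1764}{3841} + \frac{9 \sqrt{10}}{7682} \approx -0.45555$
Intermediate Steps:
$S{\left(j \right)} = 1$
$p{\left(U \right)} = 9 \sqrt{U}$
$z{\left(v,W \right)} = 8 \left(1 + v + 2 W\right)^{2}$ ($z{\left(v,W \right)} = 8 \left(\left(\left(1 + W\right) + W\right) + v\right)^{2} = 8 \left(\left(1 + 2 W\right) + v\right)^{2} = 8 \left(1 + v + 2 W\right)^{2}$)
$h{\left(s,X \right)} = -3528 + s$ ($h{\left(s,X \right)} = s - 8 \left(1 + 4 + 2 \cdot 8\right)^{2} = s - 8 \left(1 + 4 + 16\right)^{2} = s - 8 \cdot 21^{2} = s - 8 \cdot 441 = s - 3528 = -3528 + s$)
$\frac{h{\left(p{\left(10 \right)},-87 \right)}}{7682} = \frac{-3528 + 9 \sqrt{10}}{7682} = \left(-3528 + 9 \sqrt{10}\right) \frac{1}{7682} = - \frac{1764}{3841} + \frac{9 \sqrt{10}}{7682}$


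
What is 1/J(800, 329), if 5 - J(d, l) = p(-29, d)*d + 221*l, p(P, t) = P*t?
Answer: 1/18487296 ≈ 5.4091e-8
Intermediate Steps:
J(d, l) = 5 - 221*l + 29*d² (J(d, l) = 5 - ((-29*d)*d + 221*l) = 5 - (-29*d² + 221*l) = 5 + (-221*l + 29*d²) = 5 - 221*l + 29*d²)
1/J(800, 329) = 1/(5 - 221*329 + 29*800²) = 1/(5 - 72709 + 29*640000) = 1/(5 - 72709 + 18560000) = 1/18487296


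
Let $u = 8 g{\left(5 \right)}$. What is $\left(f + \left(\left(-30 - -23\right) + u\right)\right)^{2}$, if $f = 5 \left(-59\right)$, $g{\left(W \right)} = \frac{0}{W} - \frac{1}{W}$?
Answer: $\frac{2304324}{25} \approx 92173.0$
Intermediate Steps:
$g{\left(W \right)} = - \frac{1}{W}$ ($g{\left(W \right)} = 0 - \frac{1}{W} = - \frac{1}{W}$)
$f = -295$
$u = - \frac{8}{5}$ ($u = 8 \left(- \frac{1}{5}\right) = - \frac{8}{5} \approx -1.6$)
$\left(f + \left(\left(-30 - -23\right) + u\right)\right)^{2} = \left(-295 - \frac{43}{5}\right)^{2} = \left(- \frac{1518}{5}\right)^{2} = \frac{2304324}{25}$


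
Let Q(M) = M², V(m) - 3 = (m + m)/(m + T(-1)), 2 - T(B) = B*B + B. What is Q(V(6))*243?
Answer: 19683/4 ≈ 4920.8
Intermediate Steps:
T(B) = 2 - B - B² (T(B) = 2 - (B*B + B) = 2 - (B² + B) = 2 - (B + B²) = 2 + (-B - B²) = 2 - B - B²)
V(m) = 3 + 2*m/(2 + m) (V(m) = 3 + (m + m)/(m + (2 - 1*(-1) - 1*(-1)²)) = 3 + (2*m)/(m + (2 + 1 - 1*1)) = 3 + (2*m)/(m + (2 + 1 - 1)) = 3 + (2*m)/(m + 2) = 3 + (2*m)/(2 + m) = 3 + 2*m/(2 + m))
Q(V(6))*243 = ((6 + 5*6)/(2 + 6))²*243 = ((6 + 30)/8)²*243 = ((⅛)*36)²*243 = (9/2)²*243 = (81/4)*243 = 19683/4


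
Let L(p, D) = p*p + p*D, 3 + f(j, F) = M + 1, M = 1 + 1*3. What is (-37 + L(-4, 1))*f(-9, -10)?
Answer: -50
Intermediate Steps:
M = 4 (M = 1 + 3 = 4)
f(j, F) = 2 (f(j, F) = -3 + (4 + 1) = -3 + 5 = 2)
L(p, D) = p² + D*p
(-37 + L(-4, 1))*f(-9, -10) = (-37 - 4*(1 - 4))*2 = (-37 - 4*(-3))*2 = (-37 + 12)*2 = -25*2 = -50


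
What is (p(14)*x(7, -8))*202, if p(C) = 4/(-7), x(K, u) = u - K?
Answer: 12120/7 ≈ 1731.4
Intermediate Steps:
p(C) = -4/7 (p(C) = 4*(-⅐) = -4/7)
(p(14)*x(7, -8))*202 = -4*(-8 - 1*7)/7*202 = -4*(-8 - 7)/7*202 = -4/7*(-15)*202 = (60/7)*202 = 12120/7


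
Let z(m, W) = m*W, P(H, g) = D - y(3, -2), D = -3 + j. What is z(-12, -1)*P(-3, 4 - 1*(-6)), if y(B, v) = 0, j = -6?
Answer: -108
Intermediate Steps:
D = -9 (D = -3 - 6 = -9)
P(H, g) = -9 (P(H, g) = -9 - 1*0 = -9 + 0 = -9)
z(m, W) = W*m
z(-12, -1)*P(-3, 4 - 1*(-6)) = -1*(-12)*(-9) = 12*(-9) = -108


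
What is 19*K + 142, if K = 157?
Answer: 3125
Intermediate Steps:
19*K + 142 = 19*157 + 142 = 2983 + 142 = 3125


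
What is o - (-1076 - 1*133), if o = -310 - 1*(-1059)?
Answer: 1958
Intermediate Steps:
o = 749 (o = -310 + 1059 = 749)
o - (-1076 - 1*133) = 749 - (-1076 - 1*133) = 749 - (-1076 - 133) = 749 - 1*(-1209) = 749 + 1209 = 1958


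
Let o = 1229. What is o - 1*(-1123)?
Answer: 2352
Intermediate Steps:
o - 1*(-1123) = 1229 - 1*(-1123) = 1229 + 1123 = 2352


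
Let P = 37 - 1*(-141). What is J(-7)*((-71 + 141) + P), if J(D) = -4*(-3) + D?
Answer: 1240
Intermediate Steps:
P = 178 (P = 37 + 141 = 178)
J(D) = 12 + D
J(-7)*((-71 + 141) + P) = (12 - 7)*((-71 + 141) + 178) = 5*(70 + 178) = 5*248 = 1240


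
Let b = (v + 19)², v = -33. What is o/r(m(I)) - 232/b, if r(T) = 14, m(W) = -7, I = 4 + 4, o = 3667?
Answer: 25553/98 ≈ 260.75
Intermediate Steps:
I = 8
b = 196 (b = (-33 + 19)² = (-14)² = 196)
o/r(m(I)) - 232/b = 3667/14 - 232/196 = 3667*(1/14) - 232*1/196 = 3667/14 - 58/49 = 25553/98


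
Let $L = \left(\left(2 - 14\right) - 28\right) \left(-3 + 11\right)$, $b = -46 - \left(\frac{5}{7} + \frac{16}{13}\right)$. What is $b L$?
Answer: $\frac{1396160}{91} \approx 15342.0$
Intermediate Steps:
$b = - \frac{4363}{91}$ ($b = -46 - \frac{177}{91} = - \frac{4363}{91} \approx -47.945$)
$L = -320$ ($L = \left(\left(2 - 14\right) - 28\right) 8 = \left(-12 - 28\right) 8 = \left(-40\right) 8 = -320$)
$b L = \left(- \frac{4363}{91}\right) \left(-320\right) = \frac{1396160}{91}$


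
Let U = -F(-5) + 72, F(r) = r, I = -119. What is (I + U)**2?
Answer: 1764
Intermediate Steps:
U = 77 (U = -1*(-5) + 72 = 5 + 72 = 77)
(I + U)**2 = (-119 + 77)**2 = (-42)**2 = 1764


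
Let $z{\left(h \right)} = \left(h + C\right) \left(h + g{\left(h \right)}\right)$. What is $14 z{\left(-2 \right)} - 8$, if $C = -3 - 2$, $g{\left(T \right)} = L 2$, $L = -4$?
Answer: $972$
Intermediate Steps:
$g{\left(T \right)} = -8$ ($g{\left(T \right)} = \left(-4\right) 2 = -8$)
$C = -5$
$z{\left(h \right)} = \left(-8 + h\right) \left(-5 + h\right)$ ($z{\left(h \right)} = \left(h - 5\right) \left(h - 8\right) = \left(-5 + h\right) \left(-8 + h\right) = \left(-8 + h\right) \left(-5 + h\right)$)
$14 z{\left(-2 \right)} - 8 = 14 \left(40 + \left(-2\right)^{2} - -26\right) - 8 = 14 \left(40 + 4 + 26\right) - 8 = 14 \cdot 70 - 8 = 980 - 8 = 972$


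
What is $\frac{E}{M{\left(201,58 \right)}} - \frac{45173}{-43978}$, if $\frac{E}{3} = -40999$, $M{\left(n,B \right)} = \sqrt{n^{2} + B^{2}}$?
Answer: $\frac{45173}{43978} - \frac{122997 \sqrt{43765}}{43765} \approx -586.91$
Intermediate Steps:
$M{\left(n,B \right)} = \sqrt{B^{2} + n^{2}}$
$E = -122997$ ($E = 3 \left(-40999\right) = -122997$)
$\frac{E}{M{\left(201,58 \right)}} - \frac{45173}{-43978} = - \frac{122997}{\sqrt{58^{2} + 201^{2}}} - \frac{45173}{-43978} = - \frac{122997}{\sqrt{3364 + 40401}} - - \frac{45173}{43978} = - \frac{122997}{\sqrt{43765}} + \frac{45173}{43978} = - 122997 \frac{\sqrt{43765}}{43765} + \frac{45173}{43978} = - \frac{122997 \sqrt{43765}}{43765} + \frac{45173}{43978} = \frac{45173}{43978} - \frac{122997 \sqrt{43765}}{43765}$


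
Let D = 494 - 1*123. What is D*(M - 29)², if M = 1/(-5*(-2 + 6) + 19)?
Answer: 333900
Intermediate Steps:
D = 371 (D = 494 - 123 = 371)
M = -1 (M = 1/(-5*4 + 19) = 1/(-20 + 19) = 1/(-1) = -1)
D*(M - 29)² = 371*(-1 - 29)² = 371*(-30)² = 371*900 = 333900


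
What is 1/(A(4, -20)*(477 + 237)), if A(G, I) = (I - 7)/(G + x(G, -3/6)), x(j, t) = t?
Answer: -1/5508 ≈ -0.00018155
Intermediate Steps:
A(G, I) = (-7 + I)/(-½ + G) (A(G, I) = (I - 7)/(G - 3/6) = (-7 + I)/(G - 3*⅙) = (-7 + I)/(G - ½) = (-7 + I)/(-½ + G))
1/(A(4, -20)*(477 + 237)) = 1/((2*(-7 - 20)/(-1 + 2*4))*(477 + 237)) = 1/((2*(-27)/(-1 + 8))*714) = 1/((2*(-27)/7)*714) = 1/((2*(⅐)*(-27))*714) = 1/(-54/7*714) = 1/(-5508) = -1/5508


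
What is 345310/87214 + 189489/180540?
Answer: 13144726841/2624269260 ≈ 5.0089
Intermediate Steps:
345310/87214 + 189489/180540 = 345310*(1/87214) + 189489*(1/180540) = 172655/43607 + 63163/60180 = 13144726841/2624269260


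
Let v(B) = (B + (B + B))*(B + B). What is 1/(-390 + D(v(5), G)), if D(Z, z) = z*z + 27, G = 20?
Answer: 1/37 ≈ 0.027027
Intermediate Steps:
v(B) = 6*B² (v(B) = (B + 2*B)*(2*B) = (3*B)*(2*B) = 6*B²)
D(Z, z) = 27 + z² (D(Z, z) = z² + 27 = 27 + z²)
1/(-390 + D(v(5), G)) = 1/(-390 + (27 + 20²)) = 1/(-390 + (27 + 400)) = 1/(-390 + 427) = 1/37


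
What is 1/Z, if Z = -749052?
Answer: -1/749052 ≈ -1.3350e-6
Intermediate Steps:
1/Z = 1/(-749052) = -1/749052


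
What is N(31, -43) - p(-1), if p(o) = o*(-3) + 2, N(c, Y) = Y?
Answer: -48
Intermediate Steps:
p(o) = 2 - 3*o (p(o) = -3*o + 2 = 2 - 3*o)
N(31, -43) - p(-1) = -43 - (2 - 3*(-1)) = -43 - (2 + 3) = -43 - 1*5 = -43 - 5 = -48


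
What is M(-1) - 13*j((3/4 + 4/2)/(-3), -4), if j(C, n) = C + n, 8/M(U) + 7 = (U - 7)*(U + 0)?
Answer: 863/12 ≈ 71.917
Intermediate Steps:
M(U) = 8/(-7 + U*(-7 + U)) (M(U) = 8/(-7 + (U - 7)*(U + 0)) = 8/(-7 + (-7 + U)*U) = 8/(-7 + U*(-7 + U)))
M(-1) - 13*j((3/4 + 4/2)/(-3), -4) = 8/(-7 + (-1)² - 7*(-1)) - 13*((3/4 + 4/2)/(-3) - 4) = 8/(-7 + 1 + 7) - 13*((3*(¼) + 4*(½))*(-⅓) - 4) = 8/1 - 13*((¾ + 2)*(-⅓) - 4) = 8*1 - 13*((11/4)*(-⅓) - 4) = 8 - 13*(-11/12 - 4) = 8 - 13*(-59/12) = 8 + 767/12 = 863/12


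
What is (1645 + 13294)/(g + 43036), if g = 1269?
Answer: 14939/44305 ≈ 0.33719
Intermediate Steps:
(1645 + 13294)/(g + 43036) = (1645 + 13294)/(1269 + 43036) = 14939/44305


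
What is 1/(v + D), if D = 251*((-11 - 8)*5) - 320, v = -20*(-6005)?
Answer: 1/95935 ≈ 1.0424e-5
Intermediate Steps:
v = 120100
D = -24165 (D = 251*(-19*5) - 320 = 251*(-95) - 320 = -23845 - 320 = -24165)
1/(v + D) = 1/(120100 - 24165) = 1/95935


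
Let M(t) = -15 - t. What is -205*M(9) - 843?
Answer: 4077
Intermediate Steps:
-205*M(9) - 843 = -205*(-15 - 1*9) - 843 = -205*(-15 - 9) - 843 = -205*(-24) - 843 = 4920 - 843 = 4077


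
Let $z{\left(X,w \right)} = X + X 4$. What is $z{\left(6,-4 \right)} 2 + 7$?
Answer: $67$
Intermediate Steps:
$z{\left(X,w \right)} = 5 X$ ($z{\left(X,w \right)} = X + 4 X = 5 X$)
$z{\left(6,-4 \right)} 2 + 7 = 5 \cdot 6 \cdot 2 + 7 = 30 \cdot 2 + 7 = 60 + 7 = 67$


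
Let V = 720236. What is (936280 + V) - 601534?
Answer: 1054982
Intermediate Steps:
(936280 + V) - 601534 = (936280 + 720236) - 601534 = 1656516 - 601534 = 1054982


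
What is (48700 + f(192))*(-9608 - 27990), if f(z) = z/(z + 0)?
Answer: -1831060198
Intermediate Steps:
f(z) = 1 (f(z) = z/z = 1)
(48700 + f(192))*(-9608 - 27990) = (48700 + 1)*(-9608 - 27990) = 48701*(-37598) = -1831060198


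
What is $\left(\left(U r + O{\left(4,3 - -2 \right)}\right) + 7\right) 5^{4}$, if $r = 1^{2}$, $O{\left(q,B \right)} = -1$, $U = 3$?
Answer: $5625$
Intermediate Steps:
$r = 1$
$\left(\left(U r + O{\left(4,3 - -2 \right)}\right) + 7\right) 5^{4} = \left(\left(3 \cdot 1 - 1\right) + 7\right) 5^{4} = \left(\left(3 - 1\right) + 7\right) 625 = \left(2 + 7\right) 625 = 9 \cdot 625 = 5625$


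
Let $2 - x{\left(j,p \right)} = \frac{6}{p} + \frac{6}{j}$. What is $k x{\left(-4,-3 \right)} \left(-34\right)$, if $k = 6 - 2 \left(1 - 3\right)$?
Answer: $-1870$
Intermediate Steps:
$x{\left(j,p \right)} = 2 - \frac{6}{j} - \frac{6}{p}$ ($x{\left(j,p \right)} = 2 - \left(\frac{6}{p} + \frac{6}{j}\right) = 2 - \left(\frac{6}{j} + \frac{6}{p}\right) = 2 - \frac{6}{j} - \frac{6}{p}$)
$k = 10$ ($k = 6 - -4 = 6 + 4 = 10$)
$k x{\left(-4,-3 \right)} \left(-34\right) = 10 \left(2 - \frac{6}{-4} - \frac{6}{-3}\right) \left(-34\right) = 10 \left(2 - - \frac{3}{2} - -2\right) \left(-34\right) = 10 \left(2 + \frac{3}{2} + 2\right) \left(-34\right) = 10 \cdot \frac{11}{2} \left(-34\right) = 55 \left(-34\right) = -1870$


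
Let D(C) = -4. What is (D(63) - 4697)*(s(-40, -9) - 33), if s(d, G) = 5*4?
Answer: 61113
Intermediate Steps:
s(d, G) = 20
(D(63) - 4697)*(s(-40, -9) - 33) = (-4 - 4697)*(20 - 33) = -4701*(-13) = 61113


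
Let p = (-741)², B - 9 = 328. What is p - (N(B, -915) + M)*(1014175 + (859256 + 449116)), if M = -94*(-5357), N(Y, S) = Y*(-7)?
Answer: -1164057684772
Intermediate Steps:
B = 337 (B = 9 + 328 = 337)
p = 549081
N(Y, S) = -7*Y
M = 503558
p - (N(B, -915) + M)*(1014175 + (859256 + 449116)) = 549081 - (-7*337 + 503558)*(1014175 + (859256 + 449116)) = 549081 - (-2359 + 503558)*(1014175 + 1308372) = 549081 - 501199*2322547 = 549081 - 1*1164058233853 = 549081 - 1164058233853 = -1164057684772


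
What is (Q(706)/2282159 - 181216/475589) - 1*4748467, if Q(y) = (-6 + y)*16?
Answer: -5153842690553752561/1085369716651 ≈ -4.7485e+6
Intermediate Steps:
Q(y) = -96 + 16*y
(Q(706)/2282159 - 181216/475589) - 1*4748467 = ((-96 + 16*706)/2282159 - 181216/475589) - 1*4748467 = ((-96 + 11296)*(1/2282159) - 181216*1/475589) - 4748467 = (11200*(1/2282159) - 181216/475589) - 4748467 = (11200/2282159 - 181216/475589) - 4748467 = -408237128544/1085369716651 - 4748467 = -5153842690553752561/1085369716651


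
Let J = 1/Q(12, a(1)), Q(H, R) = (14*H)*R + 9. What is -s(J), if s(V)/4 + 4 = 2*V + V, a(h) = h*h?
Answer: 940/59 ≈ 15.932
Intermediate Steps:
a(h) = h²
Q(H, R) = 9 + 14*H*R (Q(H, R) = 14*H*R + 9 = 9 + 14*H*R)
J = 1/177 (J = 1/(9 + 14*12*1²) = 1/(9 + 14*12*1) = 1/(9 + 168) = 1/177 ≈ 0.0056497)
s(V) = -16 + 12*V (s(V) = -16 + 4*(2*V + V) = -16 + 4*(3*V) = -16 + 12*V)
-s(J) = -(-16 + 12*(1/177)) = -(-16 + 4/59) = -1*(-940/59) = 940/59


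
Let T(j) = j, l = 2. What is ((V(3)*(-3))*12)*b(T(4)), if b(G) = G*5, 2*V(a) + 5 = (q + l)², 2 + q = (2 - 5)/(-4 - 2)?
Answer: 1710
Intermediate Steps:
q = -3/2 (q = -2 + (2 - 5)/(-4 - 2) = -2 - 3/(-6) = -2 - 3*(-⅙) = -2 + ½ = -3/2 ≈ -1.5000)
V(a) = -19/8 (V(a) = -5/2 + (-3/2 + 2)²/2 = -5/2 + (½)²/2 = -5/2 + (½)*(¼) = -5/2 + ⅛ = -19/8)
b(G) = 5*G
((V(3)*(-3))*12)*b(T(4)) = (-19/8*(-3)*12)*(5*4) = ((57/8)*12)*20 = (171/2)*20 = 1710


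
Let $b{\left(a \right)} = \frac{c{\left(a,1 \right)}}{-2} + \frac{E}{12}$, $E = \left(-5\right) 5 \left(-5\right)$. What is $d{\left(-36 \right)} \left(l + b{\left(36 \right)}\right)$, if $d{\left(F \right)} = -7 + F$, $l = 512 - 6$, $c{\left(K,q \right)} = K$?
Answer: $- \frac{257183}{12} \approx -21432.0$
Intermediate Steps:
$l = 506$ ($l = 512 - 6 = 506$)
$E = 125$ ($E = \left(-25\right) \left(-5\right) = 125$)
$b{\left(a \right)} = \frac{125}{12} - \frac{a}{2}$ ($b{\left(a \right)} = \frac{a}{-2} + \frac{125}{12} = a \left(- \frac{1}{2}\right) + 125 \cdot \frac{1}{12} = - \frac{a}{2} + \frac{125}{12} = \frac{125}{12} - \frac{a}{2}$)
$d{\left(-36 \right)} \left(l + b{\left(36 \right)}\right) = \left(-7 - 36\right) \left(506 + \left(\frac{125}{12} - 18\right)\right) = - 43 \left(506 + \left(\frac{125}{12} - 18\right)\right) = - 43 \left(506 - \frac{91}{12}\right) = \left(-43\right) \frac{5981}{12} = - \frac{257183}{12}$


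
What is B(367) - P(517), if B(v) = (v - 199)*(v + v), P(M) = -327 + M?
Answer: 123122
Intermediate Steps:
B(v) = 2*v*(-199 + v) (B(v) = (-199 + v)*(2*v) = 2*v*(-199 + v))
B(367) - P(517) = 2*367*(-199 + 367) - (-327 + 517) = 2*367*168 - 1*190 = 123312 - 190 = 123122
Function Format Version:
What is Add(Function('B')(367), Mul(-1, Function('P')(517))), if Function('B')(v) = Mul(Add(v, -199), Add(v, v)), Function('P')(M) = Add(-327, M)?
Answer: 123122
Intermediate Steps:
Function('B')(v) = Mul(2, v, Add(-199, v)) (Function('B')(v) = Mul(Add(-199, v), Mul(2, v)) = Mul(2, v, Add(-199, v)))
Add(Function('B')(367), Mul(-1, Function('P')(517))) = Add(Mul(2, 367, Add(-199, 367)), Mul(-1, Add(-327, 517))) = Add(Mul(2, 367, 168), Mul(-1, 190)) = Add(123312, -190) = 123122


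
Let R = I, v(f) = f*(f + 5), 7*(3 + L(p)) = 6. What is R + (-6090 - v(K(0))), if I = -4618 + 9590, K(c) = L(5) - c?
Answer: -54482/49 ≈ -1111.9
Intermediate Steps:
L(p) = -15/7 (L(p) = -3 + (⅐)*6 = -3 + 6/7 = -15/7)
K(c) = -15/7 - c
v(f) = f*(5 + f)
I = 4972
R = 4972
R + (-6090 - v(K(0))) = 4972 + (-6090 - (-15/7 - 1*0)*(5 + (-15/7 - 1*0))) = 4972 + (-6090 - (-15/7 + 0)*(5 + (-15/7 + 0))) = 4972 + (-6090 - (-15)*(5 - 15/7)/7) = 4972 + (-6090 - (-15)*20/(7*7)) = 4972 + (-6090 - 1*(-300/49)) = 4972 + (-6090 + 300/49) = 4972 - 298110/49 = -54482/49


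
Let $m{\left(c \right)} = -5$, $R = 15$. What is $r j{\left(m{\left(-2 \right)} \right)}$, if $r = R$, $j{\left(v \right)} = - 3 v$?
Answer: $225$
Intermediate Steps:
$r = 15$
$r j{\left(m{\left(-2 \right)} \right)} = 15 \left(\left(-3\right) \left(-5\right)\right) = 15 \cdot 15 = 225$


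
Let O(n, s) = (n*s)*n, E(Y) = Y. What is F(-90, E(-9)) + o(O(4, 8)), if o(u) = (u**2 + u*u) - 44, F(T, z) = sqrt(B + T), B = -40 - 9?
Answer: 32724 + I*sqrt(139) ≈ 32724.0 + 11.79*I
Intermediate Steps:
B = -49
F(T, z) = sqrt(-49 + T)
O(n, s) = s*n**2
o(u) = -44 + 2*u**2 (o(u) = (u**2 + u**2) - 44 = 2*u**2 - 44 = -44 + 2*u**2)
F(-90, E(-9)) + o(O(4, 8)) = sqrt(-49 - 90) + (-44 + 2*(8*4**2)**2) = sqrt(-139) + (-44 + 2*(8*16)**2) = I*sqrt(139) + (-44 + 2*128**2) = I*sqrt(139) + (-44 + 2*16384) = I*sqrt(139) + (-44 + 32768) = I*sqrt(139) + 32724 = 32724 + I*sqrt(139)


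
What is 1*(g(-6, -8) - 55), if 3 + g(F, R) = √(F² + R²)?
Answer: -48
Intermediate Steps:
g(F, R) = -3 + √(F² + R²)
1*(g(-6, -8) - 55) = 1*((-3 + √((-6)² + (-8)²)) - 55) = 1*((-3 + √(36 + 64)) - 55) = 1*((-3 + √100) - 55) = 1*((-3 + 10) - 55) = 1*(7 - 55) = 1*(-48) = -48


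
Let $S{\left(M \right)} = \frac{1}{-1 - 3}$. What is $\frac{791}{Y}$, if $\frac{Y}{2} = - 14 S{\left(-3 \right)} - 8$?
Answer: $- \frac{791}{9} \approx -87.889$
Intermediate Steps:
$S{\left(M \right)} = - \frac{1}{4}$ ($S{\left(M \right)} = \frac{1}{-4} = - \frac{1}{4}$)
$Y = -9$ ($Y = 2 \left(\left(-14\right) \left(- \frac{1}{4}\right) - 8\right) = 2 \left(\frac{7}{2} - 8\right) = 2 \left(- \frac{9}{2}\right) = -9$)
$\frac{791}{Y} = \frac{791}{-9} = 791 \left(- \frac{1}{9}\right) = - \frac{791}{9}$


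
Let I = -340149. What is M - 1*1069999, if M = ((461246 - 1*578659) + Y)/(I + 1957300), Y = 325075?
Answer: -1730349745187/1617151 ≈ -1.0700e+6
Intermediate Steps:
M = 207662/1617151 (M = ((461246 - 1*578659) + 325075)/(-340149 + 1957300) = ((461246 - 578659) + 325075)/1617151 = (-117413 + 325075)*(1/1617151) = 207662*(1/1617151) = 207662/1617151 ≈ 0.12841)
M - 1*1069999 = 207662/1617151 - 1*1069999 = 207662/1617151 - 1069999 = -1730349745187/1617151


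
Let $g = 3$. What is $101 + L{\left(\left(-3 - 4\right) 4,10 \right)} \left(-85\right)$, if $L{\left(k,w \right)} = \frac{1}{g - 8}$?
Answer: $118$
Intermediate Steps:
$L{\left(k,w \right)} = - \frac{1}{5}$ ($L{\left(k,w \right)} = \frac{1}{3 - 8} = \frac{1}{-5} = - \frac{1}{5}$)
$101 + L{\left(\left(-3 - 4\right) 4,10 \right)} \left(-85\right) = 101 - -17 = 101 + 17 = 118$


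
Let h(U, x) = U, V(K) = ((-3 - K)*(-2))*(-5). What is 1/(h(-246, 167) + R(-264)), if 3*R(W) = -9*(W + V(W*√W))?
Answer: 53/1380014508 + 110*I*√66/115001209 ≈ 3.8405e-8 + 7.7707e-6*I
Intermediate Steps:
V(K) = -30 - 10*K (V(K) = (6 + 2*K)*(-5) = -30 - 10*K)
R(W) = 90 - 3*W + 30*W^(3/2) (R(W) = (-9*(W + (-30 - 10*W*√W)))/3 = (-9*(W + (-30 - 10*W^(3/2))))/3 = (-9*(-30 + W - 10*W^(3/2)))/3 = (270 - 9*W + 90*W^(3/2))/3 = 90 - 3*W + 30*W^(3/2))
1/(h(-246, 167) + R(-264)) = 1/(-246 + (90 - 3*(-264) + 30*(-264)^(3/2))) = 1/(-246 + (90 + 792 + 30*(-528*I*√66))) = 1/(-246 + (90 + 792 - 15840*I*√66)) = 1/(-246 + (882 - 15840*I*√66)) = 1/(636 - 15840*I*√66)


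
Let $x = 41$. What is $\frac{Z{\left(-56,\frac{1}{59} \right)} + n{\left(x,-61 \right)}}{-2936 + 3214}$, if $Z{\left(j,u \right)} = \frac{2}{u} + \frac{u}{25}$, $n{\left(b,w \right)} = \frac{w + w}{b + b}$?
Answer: $\frac{3523058}{8406025} \approx 0.41911$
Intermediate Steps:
$n{\left(b,w \right)} = \frac{w}{b}$ ($n{\left(b,w \right)} = \frac{2 w}{2 b} = 2 w \frac{1}{2 b} = \frac{w}{b}$)
$Z{\left(j,u \right)} = \frac{2}{u} + \frac{u}{25}$ ($Z{\left(j,u \right)} = \frac{2}{u} + u \frac{1}{25} = \frac{2}{u} + \frac{u}{25}$)
$\frac{Z{\left(-56,\frac{1}{59} \right)} + n{\left(x,-61 \right)}}{-2936 + 3214} = \frac{\left(\frac{2}{\frac{1}{59}} + \frac{1}{25 \cdot 59}\right) - \frac{61}{41}}{-2936 + 3214} = \frac{\left(2 \frac{1}{\frac{1}{59}} + \frac{1}{25} \cdot \frac{1}{59}\right) - \frac{61}{41}}{278} = \left(\left(2 \cdot 59 + \frac{1}{1475}\right) - \frac{61}{41}\right) \frac{1}{278} = \left(\left(118 + \frac{1}{1475}\right) - \frac{61}{41}\right) \frac{1}{278} = \left(\frac{174051}{1475} - \frac{61}{41}\right) \frac{1}{278} = \frac{7046116}{60475} \cdot \frac{1}{278} = \frac{3523058}{8406025}$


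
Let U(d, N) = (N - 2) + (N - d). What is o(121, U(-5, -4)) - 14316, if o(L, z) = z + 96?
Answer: -14225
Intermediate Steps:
U(d, N) = -2 - d + 2*N (U(d, N) = (-2 + N) + (N - d) = -2 - d + 2*N)
o(L, z) = 96 + z
o(121, U(-5, -4)) - 14316 = (96 + (-2 - 1*(-5) + 2*(-4))) - 14316 = (96 + (-2 + 5 - 8)) - 14316 = (96 - 5) - 14316 = 91 - 14316 = -14225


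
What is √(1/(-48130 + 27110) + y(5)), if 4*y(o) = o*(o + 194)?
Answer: 19*√19028355/5255 ≈ 15.772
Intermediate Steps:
y(o) = o*(194 + o)/4 (y(o) = (o*(o + 194))/4 = (o*(194 + o))/4 = o*(194 + o)/4)
√(1/(-48130 + 27110) + y(5)) = √(1/(-48130 + 27110) + (¼)*5*(194 + 5)) = √(1/(-21020) + (¼)*5*199) = √(-1/21020 + 995/4) = √(1307181/5255) = 19*√19028355/5255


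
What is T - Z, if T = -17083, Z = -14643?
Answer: -2440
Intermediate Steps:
T - Z = -17083 - 1*(-14643) = -17083 + 14643 = -2440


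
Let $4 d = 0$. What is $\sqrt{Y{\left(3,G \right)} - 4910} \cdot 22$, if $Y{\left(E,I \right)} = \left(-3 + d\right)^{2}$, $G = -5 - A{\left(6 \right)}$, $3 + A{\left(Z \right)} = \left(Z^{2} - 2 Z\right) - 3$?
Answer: $286 i \sqrt{29} \approx 1540.2 i$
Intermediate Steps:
$d = 0$ ($d = \frac{1}{4} \cdot 0 = 0$)
$A{\left(Z \right)} = -6 + Z^{2} - 2 Z$ ($A{\left(Z \right)} = -3 - \left(3 - Z^{2} + 2 Z\right) = -6 + Z^{2} - 2 Z$)
$G = -23$ ($G = -5 - \left(-6 + 6^{2} - 12\right) = -5 - \left(-6 + 36 - 12\right) = -5 - 18 = -23$)
$Y{\left(E,I \right)} = 9$ ($Y{\left(E,I \right)} = \left(-3 + 0\right)^{2} = \left(-3\right)^{2} = 9$)
$\sqrt{Y{\left(3,G \right)} - 4910} \cdot 22 = \sqrt{9 - 4910} \cdot 22 = \sqrt{-4901} \cdot 22 = 13 i \sqrt{29} \cdot 22 = 286 i \sqrt{29}$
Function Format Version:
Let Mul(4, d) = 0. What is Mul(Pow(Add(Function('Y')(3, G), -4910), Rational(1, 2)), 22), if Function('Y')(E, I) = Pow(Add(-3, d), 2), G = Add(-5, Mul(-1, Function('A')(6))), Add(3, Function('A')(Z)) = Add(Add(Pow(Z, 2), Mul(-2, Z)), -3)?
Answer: Mul(286, I, Pow(29, Rational(1, 2))) ≈ Mul(1540.2, I)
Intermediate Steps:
d = 0 (d = Mul(Rational(1, 4), 0) = 0)
Function('A')(Z) = Add(-6, Pow(Z, 2), Mul(-2, Z)) (Function('A')(Z) = Add(-3, Add(Add(Pow(Z, 2), Mul(-2, Z)), -3)) = Add(-3, Add(-3, Pow(Z, 2), Mul(-2, Z))) = Add(-6, Pow(Z, 2), Mul(-2, Z)))
G = -23 (G = Add(-5, Mul(-1, Add(-6, Pow(6, 2), Mul(-2, 6)))) = Add(-5, Mul(-1, Add(-6, 36, -12))) = Add(-5, Mul(-1, 18)) = Add(-5, -18) = -23)
Function('Y')(E, I) = 9 (Function('Y')(E, I) = Pow(Add(-3, 0), 2) = Pow(-3, 2) = 9)
Mul(Pow(Add(Function('Y')(3, G), -4910), Rational(1, 2)), 22) = Mul(Pow(Add(9, -4910), Rational(1, 2)), 22) = Mul(Pow(-4901, Rational(1, 2)), 22) = Mul(Mul(13, I, Pow(29, Rational(1, 2))), 22) = Mul(286, I, Pow(29, Rational(1, 2)))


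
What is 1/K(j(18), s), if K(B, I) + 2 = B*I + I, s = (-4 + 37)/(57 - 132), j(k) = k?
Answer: -25/259 ≈ -0.096525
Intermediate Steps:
s = -11/25 (s = 33/(-75) = 33*(-1/75) = -11/25 ≈ -0.44000)
K(B, I) = -2 + I + B*I (K(B, I) = -2 + (B*I + I) = -2 + (I + B*I) = -2 + I + B*I)
1/K(j(18), s) = 1/(-2 - 11/25 + 18*(-11/25)) = 1/(-2 - 11/25 - 198/25) = 1/(-259/25) = -25/259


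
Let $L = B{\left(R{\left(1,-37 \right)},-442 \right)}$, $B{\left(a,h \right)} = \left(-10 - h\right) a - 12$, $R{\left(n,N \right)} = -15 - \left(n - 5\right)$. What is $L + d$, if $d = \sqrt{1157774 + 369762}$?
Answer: $-4764 + 4 \sqrt{95471} \approx -3528.1$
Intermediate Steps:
$R{\left(n,N \right)} = -10 - n$ ($R{\left(n,N \right)} = -15 - \left(n - 5\right) = -15 - \left(-5 + n\right) = -10 - n$)
$d = 4 \sqrt{95471}$ ($d = \sqrt{1527536} = 4 \sqrt{95471} \approx 1235.9$)
$B{\left(a,h \right)} = -12 + a \left(-10 - h\right)$ ($B{\left(a,h \right)} = a \left(-10 - h\right) - 12 = -12 + a \left(-10 - h\right)$)
$L = -4764$ ($L = -12 - 10 \left(-10 - 1\right) - \left(-10 - 1\right) \left(-442\right) = -12 - -110 - \left(-11\right) \left(-442\right) = -12 + 110 - 4862 = -4764$)
$L + d = -4764 + 4 \sqrt{95471}$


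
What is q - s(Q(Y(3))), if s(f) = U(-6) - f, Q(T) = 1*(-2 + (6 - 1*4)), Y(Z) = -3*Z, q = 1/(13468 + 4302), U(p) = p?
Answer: 106621/17770 ≈ 6.0001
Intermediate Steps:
q = 1/17770 ≈ 5.6275e-5
Q(T) = 0 (Q(T) = 1*(-2 + (6 - 4)) = 1*(-2 + 2) = 1*0 = 0)
s(f) = -6 - f
q - s(Q(Y(3))) = 1/17770 - (-6 - 1*0) = 1/17770 - (-6 + 0) = 1/17770 - 1*(-6) = 1/17770 + 6 = 106621/17770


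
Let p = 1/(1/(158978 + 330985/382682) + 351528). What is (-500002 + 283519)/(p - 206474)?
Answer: 4629788457607667662950/4415732145170360280119 ≈ 1.0485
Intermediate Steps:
p = 60838349981/21386383492503650 (p = 1/(1/(158978 + 330985*(1/382682)) + 351528) = 1/(1/(158978 + 330985/382682) + 351528) = 1/(1/(60838349981/382682) + 351528) = 1/(382682/60838349981 + 351528) = 1/(21386383492503650/60838349981) = 60838349981/21386383492503650 ≈ 2.8447e-6)
(-500002 + 283519)/(p - 206474) = (-500002 + 283519)/(60838349981/21386383492503650 - 206474) = -216483/(-4415732145170360280119/21386383492503650) = -216483*(-21386383492503650/4415732145170360280119) = 4629788457607667662950/4415732145170360280119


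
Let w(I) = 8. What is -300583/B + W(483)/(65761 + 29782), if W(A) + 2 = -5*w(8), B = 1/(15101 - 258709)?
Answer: 999440155860130/13649 ≈ 7.3224e+10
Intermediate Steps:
B = -1/243608 (B = 1/(-243608) = -1/243608 ≈ -4.1050e-6)
W(A) = -42 (W(A) = -2 - 5*8 = -2 - 40 = -42)
-300583/B + W(483)/(65761 + 29782) = -300583/(-1/243608) - 42/(65761 + 29782) = -300583*(-243608) - 42/95543 = 73224423464 - 42*1/95543 = 73224423464 - 6/13649 = 999440155860130/13649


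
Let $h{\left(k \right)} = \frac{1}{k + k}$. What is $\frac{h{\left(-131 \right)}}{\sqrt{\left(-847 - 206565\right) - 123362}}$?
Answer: $\frac{i \sqrt{330774}}{86662788} \approx 6.6364 \cdot 10^{-6} i$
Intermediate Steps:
$h{\left(k \right)} = \frac{1}{2 k}$
$\frac{h{\left(-131 \right)}}{\sqrt{\left(-847 - 206565\right) - 123362}} = \frac{\frac{1}{2} \frac{1}{-131}}{\sqrt{\left(-847 - 206565\right) - 123362}} = \frac{\frac{1}{2} \left(- \frac{1}{131}\right)}{\sqrt{-207412 - 123362}} = - \frac{1}{262 \sqrt{-330774}} = - \frac{1}{262 i \sqrt{330774}} = - \frac{\left(- \frac{1}{330774}\right) i \sqrt{330774}}{262} = \frac{i \sqrt{330774}}{86662788}$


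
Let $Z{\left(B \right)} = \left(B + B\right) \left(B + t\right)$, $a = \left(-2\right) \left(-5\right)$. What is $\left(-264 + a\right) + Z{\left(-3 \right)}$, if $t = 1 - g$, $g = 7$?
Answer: $-200$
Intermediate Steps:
$a = 10$
$t = -6$ ($t = 1 - 7 = -6$)
$Z{\left(B \right)} = 2 B \left(-6 + B\right)$ ($Z{\left(B \right)} = \left(B + B\right) \left(B - 6\right) = 2 B \left(-6 + B\right)$)
$\left(-264 + a\right) + Z{\left(-3 \right)} = \left(-264 + 10\right) + 2 \left(-3\right) \left(-6 - 3\right) = -254 + 2 \left(-3\right) \left(-9\right) = -254 + 54 = -200$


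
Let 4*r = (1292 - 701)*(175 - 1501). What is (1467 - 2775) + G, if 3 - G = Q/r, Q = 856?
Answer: -511340353/391833 ≈ -1305.0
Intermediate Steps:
r = -391833/2 (r = ((1292 - 701)*(175 - 1501))/4 = (591*(-1326))/4 = (1/4)*(-783666) = -391833/2 ≈ -1.9592e+5)
G = 1177211/391833 (G = 3 - 856/(-391833/2) = 3 - 856*(-2)/391833 = 3 - 1*(-1712/391833) = 3 + 1712/391833 = 1177211/391833 ≈ 3.0044)
(1467 - 2775) + G = (1467 - 2775) + 1177211/391833 = -1308 + 1177211/391833 = -511340353/391833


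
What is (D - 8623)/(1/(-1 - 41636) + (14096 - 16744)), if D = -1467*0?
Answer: 359035851/110254777 ≈ 3.2564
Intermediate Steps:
D = 0
(D - 8623)/(1/(-1 - 41636) + (14096 - 16744)) = (0 - 8623)/(1/(-1 - 41636) + (14096 - 16744)) = -8623/(1/(-41637) - 2648) = -8623/(-1/41637 - 2648) = -8623/(-110254777/41637) = -8623*(-41637/110254777) = 359035851/110254777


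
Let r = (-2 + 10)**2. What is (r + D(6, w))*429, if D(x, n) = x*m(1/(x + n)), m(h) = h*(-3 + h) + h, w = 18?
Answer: 871871/32 ≈ 27246.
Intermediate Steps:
m(h) = h + h*(-3 + h)
D(x, n) = x*(-2 + 1/(n + x))/(n + x) (D(x, n) = x*((-2 + 1/(x + n))/(x + n)) = x*((-2 + 1/(n + x))/(n + x)) = x*(-2 + 1/(n + x))/(n + x))
r = 64 (r = 8**2 = 64)
(r + D(6, w))*429 = (64 - 1*6*(-1 + 2*18 + 2*6)/(18 + 6)**2)*429 = (64 - 1*6*(-1 + 36 + 12)/24**2)*429 = (64 - 1*6*1/576*47)*429 = (64 - 47/96)*429 = (6097/96)*429 = 871871/32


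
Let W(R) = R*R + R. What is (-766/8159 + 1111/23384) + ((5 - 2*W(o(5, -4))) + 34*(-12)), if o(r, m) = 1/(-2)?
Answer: -76801845035/190790056 ≈ -402.55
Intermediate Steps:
o(r, m) = -½
W(R) = R + R² (W(R) = R² + R = R + R²)
(-766/8159 + 1111/23384) + ((5 - 2*W(o(5, -4))) + 34*(-12)) = (-766/8159 + 1111/23384) + ((5 - (-1)*(1 - ½)) + 34*(-12)) = (-766*1/8159 + 1111*(1/23384)) + ((5 - (-1)/2) - 408) = (-766/8159 + 1111/23384) + ((5 - 2*(-¼)) - 408) = -8847495/190790056 + ((5 + ½) - 408) = -8847495/190790056 + (11/2 - 408) = -8847495/190790056 - 805/2 = -76801845035/190790056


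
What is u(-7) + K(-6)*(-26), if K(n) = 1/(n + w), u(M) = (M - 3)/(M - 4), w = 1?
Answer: 336/55 ≈ 6.1091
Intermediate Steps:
u(M) = (-3 + M)/(-4 + M)
K(n) = 1/(1 + n) (K(n) = 1/(n + 1) = 1/(1 + n))
u(-7) + K(-6)*(-26) = (-3 - 7)/(-4 - 7) - 26/(1 - 6) = -10/(-11) - 26/(-5) = -1/11*(-10) - ⅕*(-26) = 10/11 + 26/5 = 336/55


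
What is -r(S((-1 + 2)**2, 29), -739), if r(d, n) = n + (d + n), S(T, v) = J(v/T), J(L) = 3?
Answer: 1475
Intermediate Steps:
S(T, v) = 3
r(d, n) = d + 2*n
-r(S((-1 + 2)**2, 29), -739) = -(3 + 2*(-739)) = -(3 - 1478) = -1*(-1475) = 1475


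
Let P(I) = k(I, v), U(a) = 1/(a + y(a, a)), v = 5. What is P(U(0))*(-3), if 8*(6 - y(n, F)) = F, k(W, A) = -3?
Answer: 9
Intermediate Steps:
y(n, F) = 6 - F/8
U(a) = 1/(6 + 7*a/8) (U(a) = 1/(a + (6 - a/8)) = 1/(6 + 7*a/8))
P(I) = -3
P(U(0))*(-3) = -3*(-3) = 9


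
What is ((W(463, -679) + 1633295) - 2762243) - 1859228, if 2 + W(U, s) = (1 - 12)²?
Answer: -2988057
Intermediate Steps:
W(U, s) = 119 (W(U, s) = -2 + (1 - 12)² = -2 + (-11)² = -2 + 121 = 119)
((W(463, -679) + 1633295) - 2762243) - 1859228 = ((119 + 1633295) - 2762243) - 1859228 = (1633414 - 2762243) - 1859228 = -1128829 - 1859228 = -2988057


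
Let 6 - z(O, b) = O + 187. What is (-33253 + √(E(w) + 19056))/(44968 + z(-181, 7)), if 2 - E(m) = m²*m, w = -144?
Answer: -3023/4088 + √3005042/44968 ≈ -0.70093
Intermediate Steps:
z(O, b) = -181 - O (z(O, b) = 6 - (O + 187) = 6 - (187 + O) = 6 + (-187 - O) = -181 - O)
E(m) = 2 - m³ (E(m) = 2 - m²*m = 2 - m³)
(-33253 + √(E(w) + 19056))/(44968 + z(-181, 7)) = (-33253 + √((2 - 1*(-144)³) + 19056))/(44968 + (-181 - 1*(-181))) = (-33253 + √((2 - 1*(-2985984)) + 19056))/(44968 + (-181 + 181)) = (-33253 + √((2 + 2985984) + 19056))/(44968 + 0) = (-33253 + √(2985986 + 19056))/44968 = (-33253 + √3005042)*(1/44968) = -3023/4088 + √3005042/44968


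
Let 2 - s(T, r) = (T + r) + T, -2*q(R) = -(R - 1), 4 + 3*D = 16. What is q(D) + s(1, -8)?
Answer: 19/2 ≈ 9.5000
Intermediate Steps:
D = 4 (D = -4/3 + (⅓)*16 = -4/3 + 16/3 = 4)
q(R) = -½ + R/2 (q(R) = -(-1)*(R - 1)/2 = -(-1)*(-1 + R)/2 = -(1 - R)/2 = -½ + R/2)
s(T, r) = 2 - r - 2*T (s(T, r) = 2 - ((T + r) + T) = 2 - (r + 2*T) = 2 + (-r - 2*T) = 2 - r - 2*T)
q(D) + s(1, -8) = (-½ + (½)*4) + (2 - 1*(-8) - 2*1) = (-½ + 2) + (2 + 8 - 2) = 3/2 + 8 = 19/2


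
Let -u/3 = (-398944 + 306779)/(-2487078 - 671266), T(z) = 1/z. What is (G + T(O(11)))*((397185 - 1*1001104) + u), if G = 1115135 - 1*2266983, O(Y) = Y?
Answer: 24167181866056878337/34741784 ≈ 6.9562e+11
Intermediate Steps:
u = -276495/3158344 (u = -3*(-398944 + 306779)/(-2487078 - 671266) = -(-276495)/(-3158344) = -(-276495)*(-1)/3158344 = -3*92165/3158344 = -276495/3158344 ≈ -0.087544)
G = -1151848 (G = 1115135 - 2266983 = -1151848)
(G + T(O(11)))*((397185 - 1*1001104) + u) = (-1151848 + 1/11)*((397185 - 1*1001104) - 276495/3158344) = (-1151848 + 1/11)*((397185 - 1001104) - 276495/3158344) = -12670327*(-603919 - 276495/3158344)/11 = -12670327/11*(-1907384226631/3158344) = 24167181866056878337/34741784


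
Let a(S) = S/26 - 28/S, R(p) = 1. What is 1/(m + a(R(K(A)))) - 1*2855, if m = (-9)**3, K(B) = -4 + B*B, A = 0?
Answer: -56189281/19681 ≈ -2855.0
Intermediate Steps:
K(B) = -4 + B**2
a(S) = -28/S + S/26 (a(S) = S*(1/26) - 28/S = S/26 - 28/S = -28/S + S/26)
m = -729
1/(m + a(R(K(A)))) - 1*2855 = 1/(-729 + (-28/1 + (1/26)*1)) - 1*2855 = 1/(-729 + (-28*1 + 1/26)) - 2855 = 1/(-729 + (-28 + 1/26)) - 2855 = 1/(-729 - 727/26) - 2855 = 1/(-19681/26) - 2855 = -26/19681 - 2855 = -56189281/19681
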